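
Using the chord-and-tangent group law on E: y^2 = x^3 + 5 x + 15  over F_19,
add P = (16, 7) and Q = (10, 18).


P != Q, so use the chord formula.
s = (y2 - y1) / (x2 - x1) = (11) / (13) mod 19 = 14
x3 = s^2 - x1 - x2 mod 19 = 14^2 - 16 - 10 = 18
y3 = s (x1 - x3) - y1 mod 19 = 14 * (16 - 18) - 7 = 3

P + Q = (18, 3)


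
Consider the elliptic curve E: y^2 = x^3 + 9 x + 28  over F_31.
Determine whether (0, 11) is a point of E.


Check whether y^2 = x^3 + 9 x + 28 (mod 31) for (x, y) = (0, 11).
LHS: y^2 = 11^2 mod 31 = 28
RHS: x^3 + 9 x + 28 = 0^3 + 9*0 + 28 mod 31 = 28
LHS = RHS

Yes, on the curve


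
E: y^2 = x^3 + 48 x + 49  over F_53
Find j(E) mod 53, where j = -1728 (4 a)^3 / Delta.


Delta = -16(4 a^3 + 27 b^2) mod 53 = 28
-1728 * (4 a)^3 = -1728 * (4*48)^3 mod 53 = 10
j = 10 * 28^(-1) mod 53 = 42

j = 42 (mod 53)


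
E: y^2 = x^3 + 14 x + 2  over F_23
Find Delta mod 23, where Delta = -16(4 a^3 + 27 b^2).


4 a^3 + 27 b^2 = 4*14^3 + 27*2^2 = 10976 + 108 = 11084
Delta = -16 * (11084) = -177344
Delta mod 23 = 9

Delta = 9 (mod 23)


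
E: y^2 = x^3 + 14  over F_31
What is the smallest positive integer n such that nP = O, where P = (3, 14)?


Compute successive multiples of P until we hit O:
  1P = (3, 14)
  2P = (13, 14)
  3P = (15, 17)
  4P = (15, 14)
  5P = (13, 17)
  6P = (3, 17)
  7P = O

ord(P) = 7


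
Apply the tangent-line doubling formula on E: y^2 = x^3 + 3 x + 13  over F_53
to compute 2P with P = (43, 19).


Doubling: s = (3 x1^2 + a) / (2 y1)
s = (3*43^2 + 3) / (2*19) mod 53 = 1
x3 = s^2 - 2 x1 mod 53 = 1^2 - 2*43 = 21
y3 = s (x1 - x3) - y1 mod 53 = 1 * (43 - 21) - 19 = 3

2P = (21, 3)


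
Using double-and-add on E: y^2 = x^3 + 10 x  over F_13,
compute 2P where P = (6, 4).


k = 2 = 10_2 (binary, LSB first: 01)
Double-and-add from P = (6, 4):
  bit 0 = 0: acc unchanged = O
  bit 1 = 1: acc = O + (0, 0) = (0, 0)

2P = (0, 0)


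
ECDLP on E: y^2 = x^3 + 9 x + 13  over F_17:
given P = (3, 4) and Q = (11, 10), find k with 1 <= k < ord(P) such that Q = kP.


Enumerate multiples of P until we hit Q = (11, 10):
  1P = (3, 4)
  2P = (10, 7)
  3P = (8, 6)
  4P = (15, 15)
  5P = (12, 9)
  6P = (0, 9)
  7P = (13, 7)
  8P = (5, 9)
  9P = (11, 10)
Match found at i = 9.

k = 9


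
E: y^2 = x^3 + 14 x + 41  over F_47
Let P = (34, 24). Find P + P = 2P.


Doubling: s = (3 x1^2 + a) / (2 y1)
s = (3*34^2 + 14) / (2*24) mod 47 = 4
x3 = s^2 - 2 x1 mod 47 = 4^2 - 2*34 = 42
y3 = s (x1 - x3) - y1 mod 47 = 4 * (34 - 42) - 24 = 38

2P = (42, 38)


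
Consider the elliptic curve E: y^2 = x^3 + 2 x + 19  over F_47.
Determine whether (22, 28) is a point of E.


Check whether y^2 = x^3 + 2 x + 19 (mod 47) for (x, y) = (22, 28).
LHS: y^2 = 28^2 mod 47 = 32
RHS: x^3 + 2 x + 19 = 22^3 + 2*22 + 19 mod 47 = 42
LHS != RHS

No, not on the curve


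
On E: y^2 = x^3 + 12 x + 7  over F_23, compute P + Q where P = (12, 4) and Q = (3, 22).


P != Q, so use the chord formula.
s = (y2 - y1) / (x2 - x1) = (18) / (14) mod 23 = 21
x3 = s^2 - x1 - x2 mod 23 = 21^2 - 12 - 3 = 12
y3 = s (x1 - x3) - y1 mod 23 = 21 * (12 - 12) - 4 = 19

P + Q = (12, 19)


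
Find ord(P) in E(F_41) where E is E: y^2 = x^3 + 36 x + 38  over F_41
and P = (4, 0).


Compute successive multiples of P until we hit O:
  1P = (4, 0)
  2P = O

ord(P) = 2


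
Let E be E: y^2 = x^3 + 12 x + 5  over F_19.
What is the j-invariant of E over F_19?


Delta = -16(4 a^3 + 27 b^2) mod 19 = 18
-1728 * (4 a)^3 = -1728 * (4*12)^3 mod 19 = 12
j = 12 * 18^(-1) mod 19 = 7

j = 7 (mod 19)


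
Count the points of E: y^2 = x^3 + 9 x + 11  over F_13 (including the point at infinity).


For each x in F_13, count y with y^2 = x^3 + 9 x + 11 mod 13:
  x = 3: RHS = 0, y in [0]  -> 1 point(s)
  x = 5: RHS = 12, y in [5, 8]  -> 2 point(s)
  x = 7: RHS = 1, y in [1, 12]  -> 2 point(s)
  x = 8: RHS = 10, y in [6, 7]  -> 2 point(s)
  x = 10: RHS = 9, y in [3, 10]  -> 2 point(s)
  x = 12: RHS = 1, y in [1, 12]  -> 2 point(s)
Affine points: 11. Add the point at infinity: total = 12.

#E(F_13) = 12


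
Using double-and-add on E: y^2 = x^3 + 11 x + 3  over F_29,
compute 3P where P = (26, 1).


k = 3 = 11_2 (binary, LSB first: 11)
Double-and-add from P = (26, 1):
  bit 0 = 1: acc = O + (26, 1) = (26, 1)
  bit 1 = 1: acc = (26, 1) + (19, 16) = (17, 17)

3P = (17, 17)


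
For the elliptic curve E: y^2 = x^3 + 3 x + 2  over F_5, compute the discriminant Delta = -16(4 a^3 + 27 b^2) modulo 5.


4 a^3 + 27 b^2 = 4*3^3 + 27*2^2 = 108 + 108 = 216
Delta = -16 * (216) = -3456
Delta mod 5 = 4

Delta = 4 (mod 5)


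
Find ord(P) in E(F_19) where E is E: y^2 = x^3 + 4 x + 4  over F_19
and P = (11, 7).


Compute successive multiples of P until we hit O:
  1P = (11, 7)
  2P = (3, 10)
  3P = (9, 16)
  4P = (5, 4)
  5P = (8, 4)
  6P = (1, 3)
  7P = (14, 7)
  8P = (13, 12)
  ... (continuing to 26P)
  26P = O

ord(P) = 26


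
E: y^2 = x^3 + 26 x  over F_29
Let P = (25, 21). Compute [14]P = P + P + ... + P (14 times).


k = 14 = 1110_2 (binary, LSB first: 0111)
Double-and-add from P = (25, 21):
  bit 0 = 0: acc unchanged = O
  bit 1 = 1: acc = O + (9, 21) = (9, 21)
  bit 2 = 1: acc = (9, 21) + (4, 20) = (23, 11)
  bit 3 = 1: acc = (23, 11) + (20, 20) = (24, 21)

14P = (24, 21)


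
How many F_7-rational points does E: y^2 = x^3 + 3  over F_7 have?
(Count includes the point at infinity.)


For each x in F_7, count y with y^2 = x^3 + 0 x + 3 mod 7:
  x = 1: RHS = 4, y in [2, 5]  -> 2 point(s)
  x = 2: RHS = 4, y in [2, 5]  -> 2 point(s)
  x = 3: RHS = 2, y in [3, 4]  -> 2 point(s)
  x = 4: RHS = 4, y in [2, 5]  -> 2 point(s)
  x = 5: RHS = 2, y in [3, 4]  -> 2 point(s)
  x = 6: RHS = 2, y in [3, 4]  -> 2 point(s)
Affine points: 12. Add the point at infinity: total = 13.

#E(F_7) = 13


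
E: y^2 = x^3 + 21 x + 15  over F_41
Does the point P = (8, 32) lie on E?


Check whether y^2 = x^3 + 21 x + 15 (mod 41) for (x, y) = (8, 32).
LHS: y^2 = 32^2 mod 41 = 40
RHS: x^3 + 21 x + 15 = 8^3 + 21*8 + 15 mod 41 = 39
LHS != RHS

No, not on the curve


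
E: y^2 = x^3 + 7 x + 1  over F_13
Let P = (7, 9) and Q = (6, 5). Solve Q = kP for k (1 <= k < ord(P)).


Enumerate multiples of P until we hit Q = (6, 5):
  1P = (7, 9)
  2P = (8, 7)
  3P = (2, 7)
  4P = (0, 12)
  5P = (3, 6)
  6P = (6, 8)
  7P = (1, 10)
  8P = (9, 0)
  9P = (1, 3)
  10P = (6, 5)
Match found at i = 10.

k = 10


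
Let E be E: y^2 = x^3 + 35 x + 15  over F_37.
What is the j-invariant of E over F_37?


Delta = -16(4 a^3 + 27 b^2) mod 37 = 30
-1728 * (4 a)^3 = -1728 * (4*35)^3 mod 37 = 29
j = 29 * 30^(-1) mod 37 = 17

j = 17 (mod 37)


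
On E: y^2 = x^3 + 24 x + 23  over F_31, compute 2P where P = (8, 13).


Doubling: s = (3 x1^2 + a) / (2 y1)
s = (3*8^2 + 24) / (2*13) mod 31 = 25
x3 = s^2 - 2 x1 mod 31 = 25^2 - 2*8 = 20
y3 = s (x1 - x3) - y1 mod 31 = 25 * (8 - 20) - 13 = 28

2P = (20, 28)


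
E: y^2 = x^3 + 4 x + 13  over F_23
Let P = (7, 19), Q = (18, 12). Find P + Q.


P != Q, so use the chord formula.
s = (y2 - y1) / (x2 - x1) = (16) / (11) mod 23 = 14
x3 = s^2 - x1 - x2 mod 23 = 14^2 - 7 - 18 = 10
y3 = s (x1 - x3) - y1 mod 23 = 14 * (7 - 10) - 19 = 8

P + Q = (10, 8)


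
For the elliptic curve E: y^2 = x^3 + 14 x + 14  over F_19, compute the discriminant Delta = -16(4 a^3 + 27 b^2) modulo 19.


4 a^3 + 27 b^2 = 4*14^3 + 27*14^2 = 10976 + 5292 = 16268
Delta = -16 * (16268) = -260288
Delta mod 19 = 12

Delta = 12 (mod 19)


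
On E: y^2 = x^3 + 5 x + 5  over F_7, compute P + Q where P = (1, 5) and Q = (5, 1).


P != Q, so use the chord formula.
s = (y2 - y1) / (x2 - x1) = (3) / (4) mod 7 = 6
x3 = s^2 - x1 - x2 mod 7 = 6^2 - 1 - 5 = 2
y3 = s (x1 - x3) - y1 mod 7 = 6 * (1 - 2) - 5 = 3

P + Q = (2, 3)


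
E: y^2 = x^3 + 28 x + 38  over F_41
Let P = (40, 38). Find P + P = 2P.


Doubling: s = (3 x1^2 + a) / (2 y1)
s = (3*40^2 + 28) / (2*38) mod 41 = 29
x3 = s^2 - 2 x1 mod 41 = 29^2 - 2*40 = 23
y3 = s (x1 - x3) - y1 mod 41 = 29 * (40 - 23) - 38 = 4

2P = (23, 4)


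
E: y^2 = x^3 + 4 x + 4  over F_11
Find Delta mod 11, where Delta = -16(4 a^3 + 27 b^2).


4 a^3 + 27 b^2 = 4*4^3 + 27*4^2 = 256 + 432 = 688
Delta = -16 * (688) = -11008
Delta mod 11 = 3

Delta = 3 (mod 11)


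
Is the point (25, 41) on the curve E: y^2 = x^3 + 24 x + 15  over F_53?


Check whether y^2 = x^3 + 24 x + 15 (mod 53) for (x, y) = (25, 41).
LHS: y^2 = 41^2 mod 53 = 38
RHS: x^3 + 24 x + 15 = 25^3 + 24*25 + 15 mod 53 = 22
LHS != RHS

No, not on the curve


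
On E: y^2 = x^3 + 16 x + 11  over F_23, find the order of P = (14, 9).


Compute successive multiples of P until we hit O:
  1P = (14, 9)
  2P = (13, 22)
  3P = (4, 22)
  4P = (6, 22)
  5P = (6, 1)
  6P = (4, 1)
  7P = (13, 1)
  8P = (14, 14)
  ... (continuing to 9P)
  9P = O

ord(P) = 9


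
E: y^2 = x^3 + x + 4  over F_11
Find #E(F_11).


For each x in F_11, count y with y^2 = x^3 + 1 x + 4 mod 11:
  x = 0: RHS = 4, y in [2, 9]  -> 2 point(s)
  x = 2: RHS = 3, y in [5, 6]  -> 2 point(s)
  x = 3: RHS = 1, y in [1, 10]  -> 2 point(s)
  x = 9: RHS = 5, y in [4, 7]  -> 2 point(s)
Affine points: 8. Add the point at infinity: total = 9.

#E(F_11) = 9


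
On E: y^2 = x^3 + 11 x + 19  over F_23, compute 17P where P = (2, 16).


k = 17 = 10001_2 (binary, LSB first: 10001)
Double-and-add from P = (2, 16):
  bit 0 = 1: acc = O + (2, 16) = (2, 16)
  bit 1 = 0: acc unchanged = (2, 16)
  bit 2 = 0: acc unchanged = (2, 16)
  bit 3 = 0: acc unchanged = (2, 16)
  bit 4 = 1: acc = (2, 16) + (13, 6) = (17, 6)

17P = (17, 6)


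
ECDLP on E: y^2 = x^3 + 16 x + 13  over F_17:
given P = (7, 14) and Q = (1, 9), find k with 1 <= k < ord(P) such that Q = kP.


Enumerate multiples of P until we hit Q = (1, 9):
  1P = (7, 14)
  2P = (2, 6)
  3P = (16, 9)
  4P = (9, 6)
  5P = (0, 9)
  6P = (6, 11)
  7P = (13, 2)
  8P = (1, 8)
  9P = (10, 0)
  10P = (1, 9)
Match found at i = 10.

k = 10


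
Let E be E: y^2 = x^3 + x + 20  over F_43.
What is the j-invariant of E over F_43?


Delta = -16(4 a^3 + 27 b^2) mod 43 = 39
-1728 * (4 a)^3 = -1728 * (4*1)^3 mod 43 = 4
j = 4 * 39^(-1) mod 43 = 42

j = 42 (mod 43)


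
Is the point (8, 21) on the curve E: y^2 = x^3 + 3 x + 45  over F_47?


Check whether y^2 = x^3 + 3 x + 45 (mod 47) for (x, y) = (8, 21).
LHS: y^2 = 21^2 mod 47 = 18
RHS: x^3 + 3 x + 45 = 8^3 + 3*8 + 45 mod 47 = 17
LHS != RHS

No, not on the curve


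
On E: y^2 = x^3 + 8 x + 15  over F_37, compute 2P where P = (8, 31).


k = 2 = 10_2 (binary, LSB first: 01)
Double-and-add from P = (8, 31):
  bit 0 = 0: acc unchanged = O
  bit 1 = 1: acc = O + (11, 19) = (11, 19)

2P = (11, 19)


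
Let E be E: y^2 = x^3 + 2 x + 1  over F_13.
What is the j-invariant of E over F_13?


Delta = -16(4 a^3 + 27 b^2) mod 13 = 5
-1728 * (4 a)^3 = -1728 * (4*2)^3 mod 13 = 5
j = 5 * 5^(-1) mod 13 = 1

j = 1 (mod 13)


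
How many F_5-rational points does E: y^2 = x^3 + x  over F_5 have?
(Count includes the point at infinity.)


For each x in F_5, count y with y^2 = x^3 + 1 x + 0 mod 5:
  x = 0: RHS = 0, y in [0]  -> 1 point(s)
  x = 2: RHS = 0, y in [0]  -> 1 point(s)
  x = 3: RHS = 0, y in [0]  -> 1 point(s)
Affine points: 3. Add the point at infinity: total = 4.

#E(F_5) = 4


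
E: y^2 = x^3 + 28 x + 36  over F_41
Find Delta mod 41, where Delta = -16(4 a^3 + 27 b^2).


4 a^3 + 27 b^2 = 4*28^3 + 27*36^2 = 87808 + 34992 = 122800
Delta = -16 * (122800) = -1964800
Delta mod 41 = 2

Delta = 2 (mod 41)


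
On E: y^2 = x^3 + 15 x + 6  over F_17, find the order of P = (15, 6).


Compute successive multiples of P until we hit O:
  1P = (15, 6)
  2P = (8, 14)
  3P = (13, 16)
  4P = (14, 6)
  5P = (5, 11)
  6P = (10, 0)
  7P = (5, 6)
  8P = (14, 11)
  ... (continuing to 12P)
  12P = O

ord(P) = 12


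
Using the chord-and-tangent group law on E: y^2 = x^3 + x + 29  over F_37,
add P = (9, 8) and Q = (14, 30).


P != Q, so use the chord formula.
s = (y2 - y1) / (x2 - x1) = (22) / (5) mod 37 = 34
x3 = s^2 - x1 - x2 mod 37 = 34^2 - 9 - 14 = 23
y3 = s (x1 - x3) - y1 mod 37 = 34 * (9 - 23) - 8 = 34

P + Q = (23, 34)


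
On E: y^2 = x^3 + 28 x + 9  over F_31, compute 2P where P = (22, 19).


Doubling: s = (3 x1^2 + a) / (2 y1)
s = (3*22^2 + 28) / (2*19) mod 31 = 21
x3 = s^2 - 2 x1 mod 31 = 21^2 - 2*22 = 25
y3 = s (x1 - x3) - y1 mod 31 = 21 * (22 - 25) - 19 = 11

2P = (25, 11)


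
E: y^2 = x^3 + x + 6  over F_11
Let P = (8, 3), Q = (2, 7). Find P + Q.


P != Q, so use the chord formula.
s = (y2 - y1) / (x2 - x1) = (4) / (5) mod 11 = 3
x3 = s^2 - x1 - x2 mod 11 = 3^2 - 8 - 2 = 10
y3 = s (x1 - x3) - y1 mod 11 = 3 * (8 - 10) - 3 = 2

P + Q = (10, 2)


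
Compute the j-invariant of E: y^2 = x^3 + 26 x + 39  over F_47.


Delta = -16(4 a^3 + 27 b^2) mod 47 = 22
-1728 * (4 a)^3 = -1728 * (4*26)^3 mod 47 = 2
j = 2 * 22^(-1) mod 47 = 30

j = 30 (mod 47)


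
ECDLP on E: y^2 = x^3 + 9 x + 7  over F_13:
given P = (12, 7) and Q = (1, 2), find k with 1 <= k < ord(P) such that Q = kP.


Enumerate multiples of P until we hit Q = (1, 2):
  1P = (12, 7)
  2P = (3, 10)
  3P = (1, 11)
  4P = (4, 9)
  5P = (6, 11)
  6P = (7, 7)
  7P = (7, 6)
  8P = (6, 2)
  9P = (4, 4)
  10P = (1, 2)
Match found at i = 10.

k = 10


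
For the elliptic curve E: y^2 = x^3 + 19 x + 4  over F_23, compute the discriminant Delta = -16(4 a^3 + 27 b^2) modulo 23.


4 a^3 + 27 b^2 = 4*19^3 + 27*4^2 = 27436 + 432 = 27868
Delta = -16 * (27868) = -445888
Delta mod 23 = 13

Delta = 13 (mod 23)


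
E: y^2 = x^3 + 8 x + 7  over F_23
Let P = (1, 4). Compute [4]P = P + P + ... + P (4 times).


k = 4 = 100_2 (binary, LSB first: 001)
Double-and-add from P = (1, 4):
  bit 0 = 0: acc unchanged = O
  bit 1 = 0: acc unchanged = O
  bit 2 = 1: acc = O + (19, 16) = (19, 16)

4P = (19, 16)


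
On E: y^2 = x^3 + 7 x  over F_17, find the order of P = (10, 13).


Compute successive multiples of P until we hit O:
  1P = (10, 13)
  2P = (1, 5)
  3P = (7, 1)
  4P = (16, 14)
  5P = (0, 0)
  6P = (16, 3)
  7P = (7, 16)
  8P = (1, 12)
  ... (continuing to 10P)
  10P = O

ord(P) = 10


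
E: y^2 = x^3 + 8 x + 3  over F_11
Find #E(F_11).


For each x in F_11, count y with y^2 = x^3 + 8 x + 3 mod 11:
  x = 0: RHS = 3, y in [5, 6]  -> 2 point(s)
  x = 1: RHS = 1, y in [1, 10]  -> 2 point(s)
  x = 2: RHS = 5, y in [4, 7]  -> 2 point(s)
  x = 4: RHS = 0, y in [0]  -> 1 point(s)
  x = 5: RHS = 3, y in [5, 6]  -> 2 point(s)
  x = 6: RHS = 3, y in [5, 6]  -> 2 point(s)
  x = 9: RHS = 1, y in [1, 10]  -> 2 point(s)
  x = 10: RHS = 5, y in [4, 7]  -> 2 point(s)
Affine points: 15. Add the point at infinity: total = 16.

#E(F_11) = 16


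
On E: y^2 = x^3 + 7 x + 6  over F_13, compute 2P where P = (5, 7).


Doubling: s = (3 x1^2 + a) / (2 y1)
s = (3*5^2 + 7) / (2*7) mod 13 = 4
x3 = s^2 - 2 x1 mod 13 = 4^2 - 2*5 = 6
y3 = s (x1 - x3) - y1 mod 13 = 4 * (5 - 6) - 7 = 2

2P = (6, 2)


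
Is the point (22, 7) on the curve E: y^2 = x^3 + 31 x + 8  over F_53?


Check whether y^2 = x^3 + 31 x + 8 (mod 53) for (x, y) = (22, 7).
LHS: y^2 = 7^2 mod 53 = 49
RHS: x^3 + 31 x + 8 = 22^3 + 31*22 + 8 mod 53 = 49
LHS = RHS

Yes, on the curve


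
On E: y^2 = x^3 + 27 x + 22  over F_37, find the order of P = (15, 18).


Compute successive multiples of P until we hit O:
  1P = (15, 18)
  2P = (8, 26)
  3P = (7, 31)
  4P = (24, 29)
  5P = (10, 21)
  6P = (2, 26)
  7P = (16, 31)
  8P = (27, 11)
  ... (continuing to 35P)
  35P = O

ord(P) = 35


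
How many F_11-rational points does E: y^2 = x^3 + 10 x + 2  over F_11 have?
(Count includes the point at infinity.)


For each x in F_11, count y with y^2 = x^3 + 10 x + 2 mod 11:
  x = 3: RHS = 4, y in [2, 9]  -> 2 point(s)
  x = 5: RHS = 1, y in [1, 10]  -> 2 point(s)
  x = 6: RHS = 3, y in [5, 6]  -> 2 point(s)
  x = 8: RHS = 0, y in [0]  -> 1 point(s)
Affine points: 7. Add the point at infinity: total = 8.

#E(F_11) = 8


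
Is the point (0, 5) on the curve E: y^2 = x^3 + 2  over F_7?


Check whether y^2 = x^3 + 0 x + 2 (mod 7) for (x, y) = (0, 5).
LHS: y^2 = 5^2 mod 7 = 4
RHS: x^3 + 0 x + 2 = 0^3 + 0*0 + 2 mod 7 = 2
LHS != RHS

No, not on the curve


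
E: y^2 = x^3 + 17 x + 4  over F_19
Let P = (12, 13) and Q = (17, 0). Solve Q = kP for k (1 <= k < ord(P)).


Enumerate multiples of P until we hit Q = (17, 0):
  1P = (12, 13)
  2P = (15, 9)
  3P = (17, 0)
Match found at i = 3.

k = 3


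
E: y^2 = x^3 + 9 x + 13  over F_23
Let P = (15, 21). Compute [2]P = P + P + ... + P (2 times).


k = 2 = 10_2 (binary, LSB first: 01)
Double-and-add from P = (15, 21):
  bit 0 = 0: acc unchanged = O
  bit 1 = 1: acc = O + (1, 0) = (1, 0)

2P = (1, 0)


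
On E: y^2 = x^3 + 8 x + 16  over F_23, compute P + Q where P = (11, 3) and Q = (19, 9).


P != Q, so use the chord formula.
s = (y2 - y1) / (x2 - x1) = (6) / (8) mod 23 = 18
x3 = s^2 - x1 - x2 mod 23 = 18^2 - 11 - 19 = 18
y3 = s (x1 - x3) - y1 mod 23 = 18 * (11 - 18) - 3 = 9

P + Q = (18, 9)


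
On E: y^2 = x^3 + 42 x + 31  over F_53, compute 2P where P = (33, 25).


Doubling: s = (3 x1^2 + a) / (2 y1)
s = (3*33^2 + 42) / (2*25) mod 53 = 10
x3 = s^2 - 2 x1 mod 53 = 10^2 - 2*33 = 34
y3 = s (x1 - x3) - y1 mod 53 = 10 * (33 - 34) - 25 = 18

2P = (34, 18)


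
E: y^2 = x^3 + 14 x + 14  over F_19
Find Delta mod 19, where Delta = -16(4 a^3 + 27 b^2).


4 a^3 + 27 b^2 = 4*14^3 + 27*14^2 = 10976 + 5292 = 16268
Delta = -16 * (16268) = -260288
Delta mod 19 = 12

Delta = 12 (mod 19)


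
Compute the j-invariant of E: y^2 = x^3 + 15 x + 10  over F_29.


Delta = -16(4 a^3 + 27 b^2) mod 29 = 2
-1728 * (4 a)^3 = -1728 * (4*15)^3 mod 29 = 9
j = 9 * 2^(-1) mod 29 = 19

j = 19 (mod 29)


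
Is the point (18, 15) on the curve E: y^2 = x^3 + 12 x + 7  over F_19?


Check whether y^2 = x^3 + 12 x + 7 (mod 19) for (x, y) = (18, 15).
LHS: y^2 = 15^2 mod 19 = 16
RHS: x^3 + 12 x + 7 = 18^3 + 12*18 + 7 mod 19 = 13
LHS != RHS

No, not on the curve


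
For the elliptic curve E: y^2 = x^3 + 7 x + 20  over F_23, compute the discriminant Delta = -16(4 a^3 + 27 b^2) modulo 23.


4 a^3 + 27 b^2 = 4*7^3 + 27*20^2 = 1372 + 10800 = 12172
Delta = -16 * (12172) = -194752
Delta mod 23 = 12

Delta = 12 (mod 23)


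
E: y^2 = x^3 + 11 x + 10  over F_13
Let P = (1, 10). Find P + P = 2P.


Doubling: s = (3 x1^2 + a) / (2 y1)
s = (3*1^2 + 11) / (2*10) mod 13 = 2
x3 = s^2 - 2 x1 mod 13 = 2^2 - 2*1 = 2
y3 = s (x1 - x3) - y1 mod 13 = 2 * (1 - 2) - 10 = 1

2P = (2, 1)


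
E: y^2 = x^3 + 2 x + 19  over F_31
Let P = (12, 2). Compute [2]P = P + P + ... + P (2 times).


k = 2 = 10_2 (binary, LSB first: 01)
Double-and-add from P = (12, 2):
  bit 0 = 0: acc unchanged = O
  bit 1 = 1: acc = O + (7, 29) = (7, 29)

2P = (7, 29)


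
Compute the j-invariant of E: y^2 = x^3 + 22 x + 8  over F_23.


Delta = -16(4 a^3 + 27 b^2) mod 23 = 16
-1728 * (4 a)^3 = -1728 * (4*22)^3 mod 23 = 8
j = 8 * 16^(-1) mod 23 = 12

j = 12 (mod 23)


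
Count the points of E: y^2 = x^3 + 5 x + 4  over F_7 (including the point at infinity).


For each x in F_7, count y with y^2 = x^3 + 5 x + 4 mod 7:
  x = 0: RHS = 4, y in [2, 5]  -> 2 point(s)
  x = 2: RHS = 1, y in [1, 6]  -> 2 point(s)
  x = 3: RHS = 4, y in [2, 5]  -> 2 point(s)
  x = 4: RHS = 4, y in [2, 5]  -> 2 point(s)
  x = 5: RHS = 0, y in [0]  -> 1 point(s)
Affine points: 9. Add the point at infinity: total = 10.

#E(F_7) = 10


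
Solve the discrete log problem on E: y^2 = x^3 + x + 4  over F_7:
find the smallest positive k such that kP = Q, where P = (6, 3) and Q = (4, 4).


Enumerate multiples of P until we hit Q = (4, 4):
  1P = (6, 3)
  2P = (4, 3)
  3P = (4, 4)
Match found at i = 3.

k = 3


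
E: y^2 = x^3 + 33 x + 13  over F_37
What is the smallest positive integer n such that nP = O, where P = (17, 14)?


Compute successive multiples of P until we hit O:
  1P = (17, 14)
  2P = (13, 30)
  3P = (23, 10)
  4P = (18, 36)
  5P = (5, 28)
  6P = (3, 19)
  7P = (26, 13)
  8P = (10, 14)
  ... (continuing to 17P)
  17P = O

ord(P) = 17


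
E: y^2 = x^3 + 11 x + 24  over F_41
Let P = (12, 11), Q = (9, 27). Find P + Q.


P != Q, so use the chord formula.
s = (y2 - y1) / (x2 - x1) = (16) / (38) mod 41 = 22
x3 = s^2 - x1 - x2 mod 41 = 22^2 - 12 - 9 = 12
y3 = s (x1 - x3) - y1 mod 41 = 22 * (12 - 12) - 11 = 30

P + Q = (12, 30)


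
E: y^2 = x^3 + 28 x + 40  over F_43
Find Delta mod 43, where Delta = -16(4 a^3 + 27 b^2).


4 a^3 + 27 b^2 = 4*28^3 + 27*40^2 = 87808 + 43200 = 131008
Delta = -16 * (131008) = -2096128
Delta mod 43 = 36

Delta = 36 (mod 43)


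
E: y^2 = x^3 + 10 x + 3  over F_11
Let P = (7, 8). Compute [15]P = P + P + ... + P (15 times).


k = 15 = 1111_2 (binary, LSB first: 1111)
Double-and-add from P = (7, 8):
  bit 0 = 1: acc = O + (7, 8) = (7, 8)
  bit 1 = 1: acc = (7, 8) + (0, 5) = (8, 1)
  bit 2 = 1: acc = (8, 1) + (1, 5) = (3, 4)
  bit 3 = 1: acc = (3, 4) + (2, 8) = (0, 6)

15P = (0, 6)


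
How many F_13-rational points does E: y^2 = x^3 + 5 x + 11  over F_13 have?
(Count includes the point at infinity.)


For each x in F_13, count y with y^2 = x^3 + 5 x + 11 mod 13:
  x = 1: RHS = 4, y in [2, 11]  -> 2 point(s)
  x = 2: RHS = 3, y in [4, 9]  -> 2 point(s)
  x = 3: RHS = 1, y in [1, 12]  -> 2 point(s)
  x = 4: RHS = 4, y in [2, 11]  -> 2 point(s)
  x = 6: RHS = 10, y in [6, 7]  -> 2 point(s)
  x = 7: RHS = 12, y in [5, 8]  -> 2 point(s)
  x = 8: RHS = 4, y in [2, 11]  -> 2 point(s)
Affine points: 14. Add the point at infinity: total = 15.

#E(F_13) = 15


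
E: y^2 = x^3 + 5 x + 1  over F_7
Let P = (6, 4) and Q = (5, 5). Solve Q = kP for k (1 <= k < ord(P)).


Enumerate multiples of P until we hit Q = (5, 5):
  1P = (6, 4)
  2P = (3, 6)
  3P = (0, 6)
  4P = (5, 5)
Match found at i = 4.

k = 4


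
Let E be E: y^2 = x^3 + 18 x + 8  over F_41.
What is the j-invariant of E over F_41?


Delta = -16(4 a^3 + 27 b^2) mod 41 = 2
-1728 * (4 a)^3 = -1728 * (4*18)^3 mod 41 = 14
j = 14 * 2^(-1) mod 41 = 7

j = 7 (mod 41)


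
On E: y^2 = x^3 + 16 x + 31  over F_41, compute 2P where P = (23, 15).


Doubling: s = (3 x1^2 + a) / (2 y1)
s = (3*23^2 + 16) / (2*15) mod 41 = 22
x3 = s^2 - 2 x1 mod 41 = 22^2 - 2*23 = 28
y3 = s (x1 - x3) - y1 mod 41 = 22 * (23 - 28) - 15 = 39

2P = (28, 39)


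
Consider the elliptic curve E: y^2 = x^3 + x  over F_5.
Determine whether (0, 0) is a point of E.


Check whether y^2 = x^3 + 1 x + 0 (mod 5) for (x, y) = (0, 0).
LHS: y^2 = 0^2 mod 5 = 0
RHS: x^3 + 1 x + 0 = 0^3 + 1*0 + 0 mod 5 = 0
LHS = RHS

Yes, on the curve


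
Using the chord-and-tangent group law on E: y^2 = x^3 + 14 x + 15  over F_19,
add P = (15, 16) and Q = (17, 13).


P != Q, so use the chord formula.
s = (y2 - y1) / (x2 - x1) = (16) / (2) mod 19 = 8
x3 = s^2 - x1 - x2 mod 19 = 8^2 - 15 - 17 = 13
y3 = s (x1 - x3) - y1 mod 19 = 8 * (15 - 13) - 16 = 0

P + Q = (13, 0)


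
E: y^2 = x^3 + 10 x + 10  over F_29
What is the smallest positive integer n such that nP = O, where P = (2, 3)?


Compute successive multiples of P until we hit O:
  1P = (2, 3)
  2P = (3, 3)
  3P = (24, 26)
  4P = (28, 12)
  5P = (8, 15)
  6P = (23, 13)
  7P = (11, 1)
  8P = (25, 15)
  ... (continuing to 21P)
  21P = O

ord(P) = 21


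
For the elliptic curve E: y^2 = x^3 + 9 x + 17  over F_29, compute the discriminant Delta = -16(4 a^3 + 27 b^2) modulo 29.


4 a^3 + 27 b^2 = 4*9^3 + 27*17^2 = 2916 + 7803 = 10719
Delta = -16 * (10719) = -171504
Delta mod 29 = 2

Delta = 2 (mod 29)


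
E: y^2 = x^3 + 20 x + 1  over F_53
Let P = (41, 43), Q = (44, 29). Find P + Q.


P != Q, so use the chord formula.
s = (y2 - y1) / (x2 - x1) = (39) / (3) mod 53 = 13
x3 = s^2 - x1 - x2 mod 53 = 13^2 - 41 - 44 = 31
y3 = s (x1 - x3) - y1 mod 53 = 13 * (41 - 31) - 43 = 34

P + Q = (31, 34)


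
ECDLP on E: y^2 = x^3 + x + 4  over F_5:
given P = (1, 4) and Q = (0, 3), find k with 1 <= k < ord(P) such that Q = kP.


Enumerate multiples of P until we hit Q = (0, 3):
  1P = (1, 4)
  2P = (2, 3)
  3P = (3, 3)
  4P = (0, 3)
Match found at i = 4.

k = 4


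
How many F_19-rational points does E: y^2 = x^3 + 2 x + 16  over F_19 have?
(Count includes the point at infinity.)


For each x in F_19, count y with y^2 = x^3 + 2 x + 16 mod 19:
  x = 0: RHS = 16, y in [4, 15]  -> 2 point(s)
  x = 1: RHS = 0, y in [0]  -> 1 point(s)
  x = 2: RHS = 9, y in [3, 16]  -> 2 point(s)
  x = 3: RHS = 11, y in [7, 12]  -> 2 point(s)
  x = 6: RHS = 16, y in [4, 15]  -> 2 point(s)
  x = 11: RHS = 1, y in [1, 18]  -> 2 point(s)
  x = 12: RHS = 1, y in [1, 18]  -> 2 point(s)
  x = 13: RHS = 16, y in [4, 15]  -> 2 point(s)
  x = 15: RHS = 1, y in [1, 18]  -> 2 point(s)
  x = 17: RHS = 4, y in [2, 17]  -> 2 point(s)
Affine points: 19. Add the point at infinity: total = 20.

#E(F_19) = 20


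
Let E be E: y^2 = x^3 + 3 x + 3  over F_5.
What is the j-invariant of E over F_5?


Delta = -16(4 a^3 + 27 b^2) mod 5 = 4
-1728 * (4 a)^3 = -1728 * (4*3)^3 mod 5 = 1
j = 1 * 4^(-1) mod 5 = 4

j = 4 (mod 5)


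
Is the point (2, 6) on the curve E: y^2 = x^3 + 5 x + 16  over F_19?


Check whether y^2 = x^3 + 5 x + 16 (mod 19) for (x, y) = (2, 6).
LHS: y^2 = 6^2 mod 19 = 17
RHS: x^3 + 5 x + 16 = 2^3 + 5*2 + 16 mod 19 = 15
LHS != RHS

No, not on the curve


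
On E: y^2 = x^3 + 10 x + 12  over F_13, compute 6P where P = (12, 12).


k = 6 = 110_2 (binary, LSB first: 011)
Double-and-add from P = (12, 12):
  bit 0 = 0: acc unchanged = O
  bit 1 = 1: acc = O + (2, 1) = (2, 1)
  bit 2 = 1: acc = (2, 1) + (0, 8) = (7, 10)

6P = (7, 10)


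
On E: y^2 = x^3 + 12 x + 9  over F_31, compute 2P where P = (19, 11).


Doubling: s = (3 x1^2 + a) / (2 y1)
s = (3*19^2 + 12) / (2*11) mod 31 = 23
x3 = s^2 - 2 x1 mod 31 = 23^2 - 2*19 = 26
y3 = s (x1 - x3) - y1 mod 31 = 23 * (19 - 26) - 11 = 14

2P = (26, 14)


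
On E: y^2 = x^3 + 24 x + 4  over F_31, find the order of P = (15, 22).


Compute successive multiples of P until we hit O:
  1P = (15, 22)
  2P = (15, 9)
  3P = O

ord(P) = 3


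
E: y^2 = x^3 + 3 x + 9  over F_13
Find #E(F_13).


For each x in F_13, count y with y^2 = x^3 + 3 x + 9 mod 13:
  x = 0: RHS = 9, y in [3, 10]  -> 2 point(s)
  x = 1: RHS = 0, y in [0]  -> 1 point(s)
  x = 2: RHS = 10, y in [6, 7]  -> 2 point(s)
  x = 6: RHS = 9, y in [3, 10]  -> 2 point(s)
  x = 7: RHS = 9, y in [3, 10]  -> 2 point(s)
  x = 8: RHS = 12, y in [5, 8]  -> 2 point(s)
  x = 10: RHS = 12, y in [5, 8]  -> 2 point(s)
Affine points: 13. Add the point at infinity: total = 14.

#E(F_13) = 14


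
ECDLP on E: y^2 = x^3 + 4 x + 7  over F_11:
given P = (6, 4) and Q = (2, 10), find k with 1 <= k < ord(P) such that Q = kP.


Enumerate multiples of P until we hit Q = (2, 10):
  1P = (6, 4)
  2P = (8, 1)
  3P = (2, 1)
  4P = (7, 9)
  5P = (1, 10)
  6P = (5, 8)
  7P = (5, 3)
  8P = (1, 1)
  9P = (7, 2)
  10P = (2, 10)
Match found at i = 10.

k = 10


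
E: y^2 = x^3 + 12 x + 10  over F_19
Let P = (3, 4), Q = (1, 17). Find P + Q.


P != Q, so use the chord formula.
s = (y2 - y1) / (x2 - x1) = (13) / (17) mod 19 = 3
x3 = s^2 - x1 - x2 mod 19 = 3^2 - 3 - 1 = 5
y3 = s (x1 - x3) - y1 mod 19 = 3 * (3 - 5) - 4 = 9

P + Q = (5, 9)


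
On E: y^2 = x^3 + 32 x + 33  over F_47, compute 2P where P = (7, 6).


Doubling: s = (3 x1^2 + a) / (2 y1)
s = (3*7^2 + 32) / (2*6) mod 47 = 11
x3 = s^2 - 2 x1 mod 47 = 11^2 - 2*7 = 13
y3 = s (x1 - x3) - y1 mod 47 = 11 * (7 - 13) - 6 = 22

2P = (13, 22)


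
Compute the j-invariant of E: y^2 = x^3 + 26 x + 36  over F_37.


Delta = -16(4 a^3 + 27 b^2) mod 37 = 22
-1728 * (4 a)^3 = -1728 * (4*26)^3 mod 37 = 1
j = 1 * 22^(-1) mod 37 = 32

j = 32 (mod 37)


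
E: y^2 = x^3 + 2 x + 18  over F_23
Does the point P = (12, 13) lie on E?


Check whether y^2 = x^3 + 2 x + 18 (mod 23) for (x, y) = (12, 13).
LHS: y^2 = 13^2 mod 23 = 8
RHS: x^3 + 2 x + 18 = 12^3 + 2*12 + 18 mod 23 = 22
LHS != RHS

No, not on the curve


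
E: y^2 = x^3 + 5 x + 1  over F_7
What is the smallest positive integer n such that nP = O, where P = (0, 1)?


Compute successive multiples of P until we hit O:
  1P = (0, 1)
  2P = (1, 0)
  3P = (0, 6)
  4P = O

ord(P) = 4


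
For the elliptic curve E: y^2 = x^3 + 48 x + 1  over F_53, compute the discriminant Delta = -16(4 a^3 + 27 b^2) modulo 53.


4 a^3 + 27 b^2 = 4*48^3 + 27*1^2 = 442368 + 27 = 442395
Delta = -16 * (442395) = -7078320
Delta mod 53 = 42

Delta = 42 (mod 53)


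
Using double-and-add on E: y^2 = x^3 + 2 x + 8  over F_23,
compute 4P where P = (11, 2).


k = 4 = 100_2 (binary, LSB first: 001)
Double-and-add from P = (11, 2):
  bit 0 = 0: acc unchanged = O
  bit 1 = 0: acc unchanged = O
  bit 2 = 1: acc = O + (6, 12) = (6, 12)

4P = (6, 12)


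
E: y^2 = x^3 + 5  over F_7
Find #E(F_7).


For each x in F_7, count y with y^2 = x^3 + 0 x + 5 mod 7:
  x = 3: RHS = 4, y in [2, 5]  -> 2 point(s)
  x = 5: RHS = 4, y in [2, 5]  -> 2 point(s)
  x = 6: RHS = 4, y in [2, 5]  -> 2 point(s)
Affine points: 6. Add the point at infinity: total = 7.

#E(F_7) = 7


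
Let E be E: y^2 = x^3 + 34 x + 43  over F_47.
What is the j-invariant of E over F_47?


Delta = -16(4 a^3 + 27 b^2) mod 47 = 28
-1728 * (4 a)^3 = -1728 * (4*34)^3 mod 47 = 35
j = 35 * 28^(-1) mod 47 = 13

j = 13 (mod 47)


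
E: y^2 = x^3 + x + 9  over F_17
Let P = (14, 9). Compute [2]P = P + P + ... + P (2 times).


k = 2 = 10_2 (binary, LSB first: 01)
Double-and-add from P = (14, 9):
  bit 0 = 0: acc unchanged = O
  bit 1 = 1: acc = O + (8, 6) = (8, 6)

2P = (8, 6)


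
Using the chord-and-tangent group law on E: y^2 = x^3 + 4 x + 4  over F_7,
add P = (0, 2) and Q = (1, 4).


P != Q, so use the chord formula.
s = (y2 - y1) / (x2 - x1) = (2) / (1) mod 7 = 2
x3 = s^2 - x1 - x2 mod 7 = 2^2 - 0 - 1 = 3
y3 = s (x1 - x3) - y1 mod 7 = 2 * (0 - 3) - 2 = 6

P + Q = (3, 6)


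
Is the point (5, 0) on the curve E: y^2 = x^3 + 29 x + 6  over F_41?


Check whether y^2 = x^3 + 29 x + 6 (mod 41) for (x, y) = (5, 0).
LHS: y^2 = 0^2 mod 41 = 0
RHS: x^3 + 29 x + 6 = 5^3 + 29*5 + 6 mod 41 = 30
LHS != RHS

No, not on the curve


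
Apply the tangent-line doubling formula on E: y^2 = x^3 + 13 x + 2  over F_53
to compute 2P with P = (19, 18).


Doubling: s = (3 x1^2 + a) / (2 y1)
s = (3*19^2 + 13) / (2*18) mod 53 = 1
x3 = s^2 - 2 x1 mod 53 = 1^2 - 2*19 = 16
y3 = s (x1 - x3) - y1 mod 53 = 1 * (19 - 16) - 18 = 38

2P = (16, 38)


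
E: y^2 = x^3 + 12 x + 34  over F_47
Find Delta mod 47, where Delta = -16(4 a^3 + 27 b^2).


4 a^3 + 27 b^2 = 4*12^3 + 27*34^2 = 6912 + 31212 = 38124
Delta = -16 * (38124) = -609984
Delta mod 47 = 29

Delta = 29 (mod 47)


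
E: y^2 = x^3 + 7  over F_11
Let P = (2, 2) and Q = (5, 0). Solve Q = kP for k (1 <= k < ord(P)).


Enumerate multiples of P until we hit Q = (5, 0):
  1P = (2, 2)
  2P = (5, 0)
Match found at i = 2.

k = 2


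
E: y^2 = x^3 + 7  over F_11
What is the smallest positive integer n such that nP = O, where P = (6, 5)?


Compute successive multiples of P until we hit O:
  1P = (6, 5)
  2P = (3, 1)
  3P = (5, 0)
  4P = (3, 10)
  5P = (6, 6)
  6P = O

ord(P) = 6


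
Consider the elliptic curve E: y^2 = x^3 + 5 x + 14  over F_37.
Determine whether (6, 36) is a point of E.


Check whether y^2 = x^3 + 5 x + 14 (mod 37) for (x, y) = (6, 36).
LHS: y^2 = 36^2 mod 37 = 1
RHS: x^3 + 5 x + 14 = 6^3 + 5*6 + 14 mod 37 = 1
LHS = RHS

Yes, on the curve


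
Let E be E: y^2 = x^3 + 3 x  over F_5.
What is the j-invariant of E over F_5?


Delta = -16(4 a^3 + 27 b^2) mod 5 = 2
-1728 * (4 a)^3 = -1728 * (4*3)^3 mod 5 = 1
j = 1 * 2^(-1) mod 5 = 3

j = 3 (mod 5)


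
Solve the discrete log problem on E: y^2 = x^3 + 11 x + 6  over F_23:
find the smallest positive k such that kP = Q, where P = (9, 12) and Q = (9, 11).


Enumerate multiples of P until we hit Q = (9, 11):
  1P = (9, 12)
  2P = (6, 14)
  3P = (11, 20)
  4P = (19, 17)
  5P = (1, 15)
  6P = (2, 17)
  7P = (5, 18)
  8P = (17, 0)
  9P = (5, 5)
  10P = (2, 6)
  11P = (1, 8)
  12P = (19, 6)
  13P = (11, 3)
  14P = (6, 9)
  15P = (9, 11)
Match found at i = 15.

k = 15


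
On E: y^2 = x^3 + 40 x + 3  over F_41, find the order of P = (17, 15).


Compute successive multiples of P until we hit O:
  1P = (17, 15)
  2P = (15, 40)
  3P = (32, 29)
  4P = (10, 38)
  5P = (34, 35)
  6P = (26, 13)
  7P = (35, 30)
  8P = (25, 33)
  ... (continuing to 44P)
  44P = O

ord(P) = 44


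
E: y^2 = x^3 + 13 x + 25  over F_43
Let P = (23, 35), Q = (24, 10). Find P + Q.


P != Q, so use the chord formula.
s = (y2 - y1) / (x2 - x1) = (18) / (1) mod 43 = 18
x3 = s^2 - x1 - x2 mod 43 = 18^2 - 23 - 24 = 19
y3 = s (x1 - x3) - y1 mod 43 = 18 * (23 - 19) - 35 = 37

P + Q = (19, 37)


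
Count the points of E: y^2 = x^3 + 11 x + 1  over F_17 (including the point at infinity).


For each x in F_17, count y with y^2 = x^3 + 11 x + 1 mod 17:
  x = 0: RHS = 1, y in [1, 16]  -> 2 point(s)
  x = 1: RHS = 13, y in [8, 9]  -> 2 point(s)
  x = 7: RHS = 13, y in [8, 9]  -> 2 point(s)
  x = 9: RHS = 13, y in [8, 9]  -> 2 point(s)
  x = 11: RHS = 8, y in [5, 12]  -> 2 point(s)
  x = 12: RHS = 8, y in [5, 12]  -> 2 point(s)
  x = 14: RHS = 9, y in [3, 14]  -> 2 point(s)
Affine points: 14. Add the point at infinity: total = 15.

#E(F_17) = 15


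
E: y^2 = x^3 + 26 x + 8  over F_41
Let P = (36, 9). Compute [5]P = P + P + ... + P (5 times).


k = 5 = 101_2 (binary, LSB first: 101)
Double-and-add from P = (36, 9):
  bit 0 = 1: acc = O + (36, 9) = (36, 9)
  bit 1 = 0: acc unchanged = (36, 9)
  bit 2 = 1: acc = (36, 9) + (16, 16) = (21, 37)

5P = (21, 37)


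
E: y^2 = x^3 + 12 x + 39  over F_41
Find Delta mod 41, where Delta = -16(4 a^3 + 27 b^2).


4 a^3 + 27 b^2 = 4*12^3 + 27*39^2 = 6912 + 41067 = 47979
Delta = -16 * (47979) = -767664
Delta mod 41 = 20

Delta = 20 (mod 41)


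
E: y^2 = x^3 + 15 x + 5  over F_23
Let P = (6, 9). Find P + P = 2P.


Doubling: s = (3 x1^2 + a) / (2 y1)
s = (3*6^2 + 15) / (2*9) mod 23 = 3
x3 = s^2 - 2 x1 mod 23 = 3^2 - 2*6 = 20
y3 = s (x1 - x3) - y1 mod 23 = 3 * (6 - 20) - 9 = 18

2P = (20, 18)


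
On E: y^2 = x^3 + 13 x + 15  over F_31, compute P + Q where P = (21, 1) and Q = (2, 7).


P != Q, so use the chord formula.
s = (y2 - y1) / (x2 - x1) = (6) / (12) mod 31 = 16
x3 = s^2 - x1 - x2 mod 31 = 16^2 - 21 - 2 = 16
y3 = s (x1 - x3) - y1 mod 31 = 16 * (21 - 16) - 1 = 17

P + Q = (16, 17)


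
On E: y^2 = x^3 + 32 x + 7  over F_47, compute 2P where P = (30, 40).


Doubling: s = (3 x1^2 + a) / (2 y1)
s = (3*30^2 + 32) / (2*40) mod 47 = 13
x3 = s^2 - 2 x1 mod 47 = 13^2 - 2*30 = 15
y3 = s (x1 - x3) - y1 mod 47 = 13 * (30 - 15) - 40 = 14

2P = (15, 14)


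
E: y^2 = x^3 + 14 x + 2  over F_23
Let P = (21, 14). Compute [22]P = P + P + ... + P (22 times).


k = 22 = 10110_2 (binary, LSB first: 01101)
Double-and-add from P = (21, 14):
  bit 0 = 0: acc unchanged = O
  bit 1 = 1: acc = O + (20, 5) = (20, 5)
  bit 2 = 1: acc = (20, 5) + (12, 14) = (7, 12)
  bit 3 = 0: acc unchanged = (7, 12)
  bit 4 = 1: acc = (7, 12) + (3, 18) = (21, 9)

22P = (21, 9)


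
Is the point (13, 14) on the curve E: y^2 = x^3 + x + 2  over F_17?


Check whether y^2 = x^3 + 1 x + 2 (mod 17) for (x, y) = (13, 14).
LHS: y^2 = 14^2 mod 17 = 9
RHS: x^3 + 1 x + 2 = 13^3 + 1*13 + 2 mod 17 = 2
LHS != RHS

No, not on the curve


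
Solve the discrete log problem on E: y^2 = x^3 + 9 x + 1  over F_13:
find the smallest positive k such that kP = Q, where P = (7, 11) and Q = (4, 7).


Enumerate multiples of P until we hit Q = (4, 7):
  1P = (7, 11)
  2P = (12, 2)
  3P = (4, 7)
Match found at i = 3.

k = 3


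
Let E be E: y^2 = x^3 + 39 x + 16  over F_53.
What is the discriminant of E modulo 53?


4 a^3 + 27 b^2 = 4*39^3 + 27*16^2 = 237276 + 6912 = 244188
Delta = -16 * (244188) = -3907008
Delta mod 53 = 46

Delta = 46 (mod 53)


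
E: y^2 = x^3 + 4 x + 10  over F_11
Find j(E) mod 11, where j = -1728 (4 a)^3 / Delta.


Delta = -16(4 a^3 + 27 b^2) mod 11 = 4
-1728 * (4 a)^3 = -1728 * (4*4)^3 mod 11 = 7
j = 7 * 4^(-1) mod 11 = 10

j = 10 (mod 11)


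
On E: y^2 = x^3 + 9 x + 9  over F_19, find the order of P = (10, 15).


Compute successive multiples of P until we hit O:
  1P = (10, 15)
  2P = (8, 17)
  3P = (2, 15)
  4P = (7, 4)
  5P = (7, 15)
  6P = (2, 4)
  7P = (8, 2)
  8P = (10, 4)
  ... (continuing to 9P)
  9P = O

ord(P) = 9


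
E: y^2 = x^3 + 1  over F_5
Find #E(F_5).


For each x in F_5, count y with y^2 = x^3 + 0 x + 1 mod 5:
  x = 0: RHS = 1, y in [1, 4]  -> 2 point(s)
  x = 2: RHS = 4, y in [2, 3]  -> 2 point(s)
  x = 4: RHS = 0, y in [0]  -> 1 point(s)
Affine points: 5. Add the point at infinity: total = 6.

#E(F_5) = 6


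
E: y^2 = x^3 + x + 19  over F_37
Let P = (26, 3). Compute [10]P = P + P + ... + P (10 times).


k = 10 = 1010_2 (binary, LSB first: 0101)
Double-and-add from P = (26, 3):
  bit 0 = 0: acc unchanged = O
  bit 1 = 1: acc = O + (23, 31) = (23, 31)
  bit 2 = 0: acc unchanged = (23, 31)
  bit 3 = 1: acc = (23, 31) + (20, 11) = (22, 25)

10P = (22, 25)


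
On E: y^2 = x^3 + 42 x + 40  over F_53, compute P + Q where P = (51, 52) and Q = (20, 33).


P != Q, so use the chord formula.
s = (y2 - y1) / (x2 - x1) = (34) / (22) mod 53 = 16
x3 = s^2 - x1 - x2 mod 53 = 16^2 - 51 - 20 = 26
y3 = s (x1 - x3) - y1 mod 53 = 16 * (51 - 26) - 52 = 30

P + Q = (26, 30)


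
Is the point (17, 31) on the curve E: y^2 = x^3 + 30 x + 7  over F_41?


Check whether y^2 = x^3 + 30 x + 7 (mod 41) for (x, y) = (17, 31).
LHS: y^2 = 31^2 mod 41 = 18
RHS: x^3 + 30 x + 7 = 17^3 + 30*17 + 7 mod 41 = 18
LHS = RHS

Yes, on the curve


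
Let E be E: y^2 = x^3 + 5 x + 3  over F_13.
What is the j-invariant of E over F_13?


Delta = -16(4 a^3 + 27 b^2) mod 13 = 7
-1728 * (4 a)^3 = -1728 * (4*5)^3 mod 13 = 5
j = 5 * 7^(-1) mod 13 = 10

j = 10 (mod 13)


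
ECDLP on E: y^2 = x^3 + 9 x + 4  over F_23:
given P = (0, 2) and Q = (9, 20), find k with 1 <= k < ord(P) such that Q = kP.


Enumerate multiples of P until we hit Q = (9, 20):
  1P = (0, 2)
  2P = (18, 15)
  3P = (9, 3)
  4P = (16, 9)
  5P = (8, 6)
  6P = (21, 22)
  7P = (10, 6)
  8P = (15, 15)
  9P = (11, 13)
  10P = (13, 8)
  11P = (3, 9)
  12P = (5, 17)
  13P = (4, 9)
  14P = (12, 0)
  15P = (4, 14)
  16P = (5, 6)
  17P = (3, 14)
  18P = (13, 15)
  19P = (11, 10)
  20P = (15, 8)
  21P = (10, 17)
  22P = (21, 1)
  23P = (8, 17)
  24P = (16, 14)
  25P = (9, 20)
Match found at i = 25.

k = 25


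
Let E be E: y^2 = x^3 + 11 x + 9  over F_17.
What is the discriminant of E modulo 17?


4 a^3 + 27 b^2 = 4*11^3 + 27*9^2 = 5324 + 2187 = 7511
Delta = -16 * (7511) = -120176
Delta mod 17 = 14

Delta = 14 (mod 17)


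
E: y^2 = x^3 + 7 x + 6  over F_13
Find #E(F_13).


For each x in F_13, count y with y^2 = x^3 + 7 x + 6 mod 13:
  x = 1: RHS = 1, y in [1, 12]  -> 2 point(s)
  x = 5: RHS = 10, y in [6, 7]  -> 2 point(s)
  x = 6: RHS = 4, y in [2, 11]  -> 2 point(s)
  x = 10: RHS = 10, y in [6, 7]  -> 2 point(s)
  x = 11: RHS = 10, y in [6, 7]  -> 2 point(s)
Affine points: 10. Add the point at infinity: total = 11.

#E(F_13) = 11


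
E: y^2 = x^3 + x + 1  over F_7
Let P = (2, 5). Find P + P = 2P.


Doubling: s = (3 x1^2 + a) / (2 y1)
s = (3*2^2 + 1) / (2*5) mod 7 = 2
x3 = s^2 - 2 x1 mod 7 = 2^2 - 2*2 = 0
y3 = s (x1 - x3) - y1 mod 7 = 2 * (2 - 0) - 5 = 6

2P = (0, 6)


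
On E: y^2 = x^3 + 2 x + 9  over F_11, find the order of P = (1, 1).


Compute successive multiples of P until we hit O:
  1P = (1, 1)
  2P = (7, 6)
  3P = (4, 2)
  4P = (0, 3)
  5P = (3, 3)
  6P = (8, 3)
  7P = (5, 1)
  8P = (5, 10)
  ... (continuing to 15P)
  15P = O

ord(P) = 15


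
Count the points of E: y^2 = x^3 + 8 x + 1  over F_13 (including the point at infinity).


For each x in F_13, count y with y^2 = x^3 + 8 x + 1 mod 13:
  x = 0: RHS = 1, y in [1, 12]  -> 2 point(s)
  x = 1: RHS = 10, y in [6, 7]  -> 2 point(s)
  x = 2: RHS = 12, y in [5, 8]  -> 2 point(s)
  x = 3: RHS = 0, y in [0]  -> 1 point(s)
  x = 5: RHS = 10, y in [6, 7]  -> 2 point(s)
  x = 7: RHS = 10, y in [6, 7]  -> 2 point(s)
  x = 9: RHS = 9, y in [3, 10]  -> 2 point(s)
  x = 11: RHS = 3, y in [4, 9]  -> 2 point(s)
Affine points: 15. Add the point at infinity: total = 16.

#E(F_13) = 16
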